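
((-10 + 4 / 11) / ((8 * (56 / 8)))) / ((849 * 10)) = -53 / 2614920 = -0.00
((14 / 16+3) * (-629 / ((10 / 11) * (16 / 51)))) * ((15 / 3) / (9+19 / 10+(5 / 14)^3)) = -18760280385 / 4805536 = -3903.89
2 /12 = 1 /6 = 0.17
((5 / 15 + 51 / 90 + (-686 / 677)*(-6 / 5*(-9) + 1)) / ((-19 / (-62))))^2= 1301.79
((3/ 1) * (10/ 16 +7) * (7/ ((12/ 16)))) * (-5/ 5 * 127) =-54229/ 2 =-27114.50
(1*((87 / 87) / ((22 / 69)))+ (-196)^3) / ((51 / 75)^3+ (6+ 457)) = -2588276921875 / 159264336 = -16251.45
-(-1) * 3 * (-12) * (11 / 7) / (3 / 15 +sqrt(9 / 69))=11385 / 91-2475 * sqrt(69) / 91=-100.81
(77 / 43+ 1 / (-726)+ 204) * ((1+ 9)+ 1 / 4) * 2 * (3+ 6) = 790192713 / 20812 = 37968.13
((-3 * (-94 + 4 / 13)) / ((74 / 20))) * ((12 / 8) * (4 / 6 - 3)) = -127890 / 481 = -265.88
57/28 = 2.04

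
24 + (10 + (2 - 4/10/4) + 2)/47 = 11419/470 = 24.30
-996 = -996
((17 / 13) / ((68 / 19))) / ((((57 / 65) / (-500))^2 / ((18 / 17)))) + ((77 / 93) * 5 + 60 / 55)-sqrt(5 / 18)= 41561103373 / 330429-sqrt(10) / 6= 125778.70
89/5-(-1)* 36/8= 223/10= 22.30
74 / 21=3.52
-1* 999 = -999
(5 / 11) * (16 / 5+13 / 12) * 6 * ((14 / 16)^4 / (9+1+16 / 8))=617057 / 1081344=0.57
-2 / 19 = -0.11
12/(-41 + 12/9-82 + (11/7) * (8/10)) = -1260/12643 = -0.10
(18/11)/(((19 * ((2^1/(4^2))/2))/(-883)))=-254304/209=-1216.77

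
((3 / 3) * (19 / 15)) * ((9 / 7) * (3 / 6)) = 57 / 70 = 0.81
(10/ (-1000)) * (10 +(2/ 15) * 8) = -83/ 750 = -0.11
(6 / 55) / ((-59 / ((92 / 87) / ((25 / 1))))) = -184 / 2352625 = -0.00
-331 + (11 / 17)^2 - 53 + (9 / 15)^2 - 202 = -4228224 / 7225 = -585.22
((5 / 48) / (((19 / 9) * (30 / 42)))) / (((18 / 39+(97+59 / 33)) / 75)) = 675675 / 12943712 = 0.05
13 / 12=1.08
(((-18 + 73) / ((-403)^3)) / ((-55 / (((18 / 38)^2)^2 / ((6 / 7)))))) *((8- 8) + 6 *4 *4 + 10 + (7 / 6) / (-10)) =32419359 / 341184689018680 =0.00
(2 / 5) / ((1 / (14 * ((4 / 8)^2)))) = 7 / 5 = 1.40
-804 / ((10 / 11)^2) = -24321 / 25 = -972.84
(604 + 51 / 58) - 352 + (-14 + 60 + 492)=45871 / 58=790.88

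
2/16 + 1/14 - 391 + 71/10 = -107437/280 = -383.70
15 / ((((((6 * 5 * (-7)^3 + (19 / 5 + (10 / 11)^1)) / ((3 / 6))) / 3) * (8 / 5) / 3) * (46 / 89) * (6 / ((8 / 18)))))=-122375 / 208174288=-0.00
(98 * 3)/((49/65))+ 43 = 433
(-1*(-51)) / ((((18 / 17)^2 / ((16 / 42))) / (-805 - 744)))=-15220474 / 567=-26843.87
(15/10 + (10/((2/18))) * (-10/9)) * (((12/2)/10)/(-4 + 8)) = -591/40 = -14.78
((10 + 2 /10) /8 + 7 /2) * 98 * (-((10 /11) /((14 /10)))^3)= -1193750 /9317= -128.13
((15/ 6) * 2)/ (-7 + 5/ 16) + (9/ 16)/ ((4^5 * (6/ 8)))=-327359/ 438272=-0.75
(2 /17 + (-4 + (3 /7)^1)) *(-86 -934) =24660 /7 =3522.86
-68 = -68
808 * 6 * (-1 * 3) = -14544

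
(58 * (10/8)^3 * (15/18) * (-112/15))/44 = -25375/1584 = -16.02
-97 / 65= -1.49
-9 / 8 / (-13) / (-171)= -1 / 1976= -0.00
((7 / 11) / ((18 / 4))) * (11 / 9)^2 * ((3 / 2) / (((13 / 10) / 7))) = 5390 / 3159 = 1.71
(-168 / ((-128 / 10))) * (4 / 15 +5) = 69.12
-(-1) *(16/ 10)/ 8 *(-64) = -64/ 5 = -12.80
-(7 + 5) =-12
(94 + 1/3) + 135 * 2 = 1093/3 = 364.33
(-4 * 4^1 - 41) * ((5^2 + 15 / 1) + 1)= -2337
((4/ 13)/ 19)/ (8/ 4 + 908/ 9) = 18/ 114361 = 0.00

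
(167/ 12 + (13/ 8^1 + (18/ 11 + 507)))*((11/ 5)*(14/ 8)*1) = 968681/ 480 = 2018.09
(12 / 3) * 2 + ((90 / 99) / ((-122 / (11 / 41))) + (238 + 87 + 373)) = 1765701 / 2501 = 706.00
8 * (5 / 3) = 40 / 3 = 13.33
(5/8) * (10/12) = 25/48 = 0.52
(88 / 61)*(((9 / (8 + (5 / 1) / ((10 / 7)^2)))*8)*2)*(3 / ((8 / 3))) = 25920 / 1159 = 22.36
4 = 4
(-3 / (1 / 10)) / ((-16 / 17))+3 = 279 / 8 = 34.88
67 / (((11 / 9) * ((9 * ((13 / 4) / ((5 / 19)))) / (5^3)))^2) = 418750000 / 7382089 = 56.73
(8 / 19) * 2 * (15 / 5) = 48 / 19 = 2.53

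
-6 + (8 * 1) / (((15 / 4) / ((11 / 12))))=-182 / 45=-4.04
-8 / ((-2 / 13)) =52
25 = 25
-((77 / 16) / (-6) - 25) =2477 / 96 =25.80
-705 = -705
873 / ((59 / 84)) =73332 / 59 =1242.92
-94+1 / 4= -375 / 4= -93.75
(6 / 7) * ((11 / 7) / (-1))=-66 / 49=-1.35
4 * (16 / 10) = 32 / 5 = 6.40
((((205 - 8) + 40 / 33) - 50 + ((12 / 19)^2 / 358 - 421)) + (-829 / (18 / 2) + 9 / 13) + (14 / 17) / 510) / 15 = -43767453839633 / 1802593853775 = -24.28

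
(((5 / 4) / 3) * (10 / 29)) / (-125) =-1 / 870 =-0.00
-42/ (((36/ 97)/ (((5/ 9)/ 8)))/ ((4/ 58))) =-0.54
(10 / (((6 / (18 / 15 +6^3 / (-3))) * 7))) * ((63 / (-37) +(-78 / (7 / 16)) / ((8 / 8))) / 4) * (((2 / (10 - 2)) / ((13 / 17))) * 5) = 233784255 / 188552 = 1239.89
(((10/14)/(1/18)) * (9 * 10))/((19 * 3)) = 2700/133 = 20.30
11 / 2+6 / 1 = 23 / 2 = 11.50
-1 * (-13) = 13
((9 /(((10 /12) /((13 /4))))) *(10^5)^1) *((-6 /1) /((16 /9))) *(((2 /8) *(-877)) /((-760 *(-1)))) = 3417487.25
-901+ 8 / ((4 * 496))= -223447 / 248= -901.00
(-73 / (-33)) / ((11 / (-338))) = -24674 / 363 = -67.97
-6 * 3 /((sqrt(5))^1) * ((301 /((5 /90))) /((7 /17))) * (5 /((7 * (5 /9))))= -2131596 * sqrt(5) /35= -136182.67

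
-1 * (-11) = 11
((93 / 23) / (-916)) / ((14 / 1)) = -93 / 294952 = -0.00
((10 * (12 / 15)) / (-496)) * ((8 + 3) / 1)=-11 / 62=-0.18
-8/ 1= -8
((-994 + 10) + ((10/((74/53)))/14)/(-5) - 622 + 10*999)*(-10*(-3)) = 65142885/259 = 251516.93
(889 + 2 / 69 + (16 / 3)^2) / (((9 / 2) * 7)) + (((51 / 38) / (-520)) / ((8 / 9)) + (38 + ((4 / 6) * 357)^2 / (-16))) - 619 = -1205143771757 / 294503040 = -4092.13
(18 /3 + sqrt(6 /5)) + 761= sqrt(30) /5 + 767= 768.10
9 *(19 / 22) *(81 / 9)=1539 / 22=69.95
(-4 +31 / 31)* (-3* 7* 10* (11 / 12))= 1155 / 2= 577.50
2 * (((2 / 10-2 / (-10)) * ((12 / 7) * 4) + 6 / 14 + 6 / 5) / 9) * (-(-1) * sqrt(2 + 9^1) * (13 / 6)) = 221 * sqrt(11) / 105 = 6.98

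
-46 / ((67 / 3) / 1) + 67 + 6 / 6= 4418 / 67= 65.94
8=8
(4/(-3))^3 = -64/27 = -2.37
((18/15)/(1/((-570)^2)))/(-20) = -19494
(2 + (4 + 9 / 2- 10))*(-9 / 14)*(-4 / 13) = 9 / 91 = 0.10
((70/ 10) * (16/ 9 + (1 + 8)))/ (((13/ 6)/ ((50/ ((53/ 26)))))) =135800/ 159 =854.09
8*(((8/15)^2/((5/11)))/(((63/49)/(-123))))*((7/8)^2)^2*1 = -280.74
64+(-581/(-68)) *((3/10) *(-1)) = 41777/680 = 61.44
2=2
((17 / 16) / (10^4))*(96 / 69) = 17 / 115000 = 0.00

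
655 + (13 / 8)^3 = 337557 / 512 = 659.29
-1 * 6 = -6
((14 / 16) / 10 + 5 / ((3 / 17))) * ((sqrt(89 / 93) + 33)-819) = -893551 / 40 + 6821 * sqrt(8277) / 22320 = -22310.97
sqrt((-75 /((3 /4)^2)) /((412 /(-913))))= 10* sqrt(282117) /309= 17.19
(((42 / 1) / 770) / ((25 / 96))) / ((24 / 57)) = 684 / 1375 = 0.50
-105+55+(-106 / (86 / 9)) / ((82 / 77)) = -213029 / 3526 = -60.42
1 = 1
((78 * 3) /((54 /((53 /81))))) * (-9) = -689 /27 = -25.52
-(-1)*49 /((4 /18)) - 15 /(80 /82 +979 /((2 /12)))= 26556051 /120437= 220.50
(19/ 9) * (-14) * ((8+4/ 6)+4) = -10108/ 27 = -374.37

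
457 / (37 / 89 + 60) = 40673 / 5377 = 7.56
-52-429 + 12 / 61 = -29329 / 61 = -480.80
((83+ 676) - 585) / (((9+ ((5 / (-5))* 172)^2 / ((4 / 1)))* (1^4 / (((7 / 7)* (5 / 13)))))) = 174 / 19253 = 0.01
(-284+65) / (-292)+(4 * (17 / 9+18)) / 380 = 3281 / 3420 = 0.96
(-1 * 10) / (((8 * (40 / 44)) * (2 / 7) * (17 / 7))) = -539 / 272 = -1.98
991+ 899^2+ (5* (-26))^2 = 826092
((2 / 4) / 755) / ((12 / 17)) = 17 / 18120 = 0.00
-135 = -135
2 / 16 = 1 / 8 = 0.12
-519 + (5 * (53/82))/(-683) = -519.00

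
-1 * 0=0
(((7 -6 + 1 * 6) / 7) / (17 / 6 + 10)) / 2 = 0.04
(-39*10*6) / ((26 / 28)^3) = -2922.60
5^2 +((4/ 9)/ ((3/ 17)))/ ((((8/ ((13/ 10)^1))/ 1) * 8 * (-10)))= 1079779/ 43200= 24.99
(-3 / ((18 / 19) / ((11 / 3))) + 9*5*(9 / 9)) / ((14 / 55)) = 131.17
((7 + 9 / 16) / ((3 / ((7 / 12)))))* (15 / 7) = 605 / 192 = 3.15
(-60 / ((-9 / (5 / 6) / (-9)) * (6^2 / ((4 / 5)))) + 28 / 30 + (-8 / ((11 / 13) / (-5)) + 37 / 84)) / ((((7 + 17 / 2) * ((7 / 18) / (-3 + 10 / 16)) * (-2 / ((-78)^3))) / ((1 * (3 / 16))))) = -2227661988903 / 2673440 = -833256.77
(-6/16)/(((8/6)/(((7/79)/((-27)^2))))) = -7/204768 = -0.00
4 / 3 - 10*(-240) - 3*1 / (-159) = 381815 / 159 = 2401.35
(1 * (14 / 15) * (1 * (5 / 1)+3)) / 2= 56 / 15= 3.73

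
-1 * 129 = -129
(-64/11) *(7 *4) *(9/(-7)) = 2304/11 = 209.45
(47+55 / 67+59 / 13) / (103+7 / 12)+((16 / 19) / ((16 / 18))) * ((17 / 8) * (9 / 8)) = 1823547261 / 658253024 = 2.77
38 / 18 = 19 / 9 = 2.11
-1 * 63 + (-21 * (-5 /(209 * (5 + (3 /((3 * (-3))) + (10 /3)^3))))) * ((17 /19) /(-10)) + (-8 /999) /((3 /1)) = -1688579048831 /26801247924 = -63.00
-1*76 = -76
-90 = -90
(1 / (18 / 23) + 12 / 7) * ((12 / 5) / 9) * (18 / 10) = 754 / 525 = 1.44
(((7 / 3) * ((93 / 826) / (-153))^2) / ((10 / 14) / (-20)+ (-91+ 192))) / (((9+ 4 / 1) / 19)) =18259 / 998239592493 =0.00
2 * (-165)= -330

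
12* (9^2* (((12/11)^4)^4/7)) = 179707499645975396352/321648109045005127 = 558.71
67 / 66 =1.02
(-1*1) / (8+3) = -1 / 11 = -0.09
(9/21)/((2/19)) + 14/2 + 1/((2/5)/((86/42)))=340/21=16.19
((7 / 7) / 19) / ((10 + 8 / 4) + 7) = 1 / 361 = 0.00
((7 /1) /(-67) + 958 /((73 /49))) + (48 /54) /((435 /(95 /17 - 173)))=642.59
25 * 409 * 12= 122700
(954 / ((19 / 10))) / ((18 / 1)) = 530 / 19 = 27.89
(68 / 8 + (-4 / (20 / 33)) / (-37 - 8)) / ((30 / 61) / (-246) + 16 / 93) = 100557707 / 1977550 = 50.85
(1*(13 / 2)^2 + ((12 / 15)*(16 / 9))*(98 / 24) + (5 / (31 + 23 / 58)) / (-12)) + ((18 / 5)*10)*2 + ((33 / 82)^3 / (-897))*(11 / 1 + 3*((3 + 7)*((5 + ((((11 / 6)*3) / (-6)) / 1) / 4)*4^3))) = 1612718629902281 / 13509373377240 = 119.38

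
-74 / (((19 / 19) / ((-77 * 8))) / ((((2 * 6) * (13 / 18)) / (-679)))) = -169312 / 291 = -581.83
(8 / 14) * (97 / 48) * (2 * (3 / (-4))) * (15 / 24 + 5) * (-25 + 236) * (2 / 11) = -921015 / 2464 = -373.79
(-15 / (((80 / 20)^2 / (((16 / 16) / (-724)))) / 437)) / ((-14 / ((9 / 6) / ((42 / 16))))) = -6555 / 283808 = -0.02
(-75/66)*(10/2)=-125/22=-5.68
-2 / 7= -0.29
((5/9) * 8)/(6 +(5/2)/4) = 320/477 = 0.67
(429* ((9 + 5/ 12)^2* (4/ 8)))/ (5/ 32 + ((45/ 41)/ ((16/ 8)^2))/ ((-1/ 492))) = -1825967/ 12945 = -141.06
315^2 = 99225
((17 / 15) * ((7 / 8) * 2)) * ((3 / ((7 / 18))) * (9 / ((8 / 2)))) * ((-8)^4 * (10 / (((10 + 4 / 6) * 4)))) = 33048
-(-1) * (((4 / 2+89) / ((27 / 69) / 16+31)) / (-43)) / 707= -0.00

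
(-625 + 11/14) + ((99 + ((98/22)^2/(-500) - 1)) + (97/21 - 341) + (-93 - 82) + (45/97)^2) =-1037.42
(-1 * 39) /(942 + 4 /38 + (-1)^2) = -247 /5973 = -0.04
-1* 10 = -10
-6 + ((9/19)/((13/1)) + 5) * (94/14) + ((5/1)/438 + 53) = 61210823/757302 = 80.83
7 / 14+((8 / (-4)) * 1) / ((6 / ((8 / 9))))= 11 / 54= 0.20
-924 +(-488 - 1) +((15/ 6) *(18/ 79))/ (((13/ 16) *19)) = -27571149/ 19513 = -1412.96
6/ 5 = 1.20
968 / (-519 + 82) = -968 / 437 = -2.22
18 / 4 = 9 / 2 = 4.50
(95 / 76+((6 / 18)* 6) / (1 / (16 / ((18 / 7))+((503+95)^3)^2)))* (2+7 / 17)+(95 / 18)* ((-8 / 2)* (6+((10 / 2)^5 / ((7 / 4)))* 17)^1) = 314992521072134842849 / 1428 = 220582997949674259.70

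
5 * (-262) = -1310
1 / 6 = 0.17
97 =97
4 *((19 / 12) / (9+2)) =19 / 33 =0.58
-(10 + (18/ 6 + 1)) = -14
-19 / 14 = -1.36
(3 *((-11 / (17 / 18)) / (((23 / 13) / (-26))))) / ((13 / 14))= 216216 / 391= 552.98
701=701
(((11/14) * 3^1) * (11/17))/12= 121/952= 0.13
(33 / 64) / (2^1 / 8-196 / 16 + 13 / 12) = -99 / 2096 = -0.05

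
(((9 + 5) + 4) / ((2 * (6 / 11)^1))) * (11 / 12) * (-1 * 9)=-1089 / 8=-136.12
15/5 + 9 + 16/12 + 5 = 55/3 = 18.33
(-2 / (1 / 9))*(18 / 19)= -324 / 19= -17.05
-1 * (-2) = 2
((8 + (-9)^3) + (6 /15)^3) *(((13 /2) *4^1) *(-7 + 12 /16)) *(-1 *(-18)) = 10543689 /5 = 2108737.80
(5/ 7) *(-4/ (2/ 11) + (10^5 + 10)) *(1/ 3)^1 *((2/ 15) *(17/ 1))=485656/ 9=53961.78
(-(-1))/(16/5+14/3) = 15/118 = 0.13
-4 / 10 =-2 / 5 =-0.40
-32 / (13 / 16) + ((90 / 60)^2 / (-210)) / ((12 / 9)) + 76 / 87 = -48792899 / 1266720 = -38.52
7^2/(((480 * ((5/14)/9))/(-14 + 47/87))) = -34.63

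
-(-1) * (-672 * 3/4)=-504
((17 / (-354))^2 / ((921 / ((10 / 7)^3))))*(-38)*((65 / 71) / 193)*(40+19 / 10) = -0.00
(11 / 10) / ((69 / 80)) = 88 / 69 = 1.28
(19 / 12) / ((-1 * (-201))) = 19 / 2412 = 0.01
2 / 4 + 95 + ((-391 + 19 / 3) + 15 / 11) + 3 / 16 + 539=132731 / 528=251.38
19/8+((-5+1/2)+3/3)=-9/8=-1.12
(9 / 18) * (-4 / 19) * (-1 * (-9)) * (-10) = 180 / 19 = 9.47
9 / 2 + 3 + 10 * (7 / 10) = 29 / 2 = 14.50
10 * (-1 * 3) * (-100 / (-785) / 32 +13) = -244995 / 628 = -390.12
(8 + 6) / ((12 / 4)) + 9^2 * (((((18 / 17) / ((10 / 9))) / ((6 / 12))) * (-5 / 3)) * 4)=-1024.51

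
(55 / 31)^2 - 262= -248757 / 961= -258.85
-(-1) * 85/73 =85/73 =1.16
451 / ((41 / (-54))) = -594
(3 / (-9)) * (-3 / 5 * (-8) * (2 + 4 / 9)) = -176 / 45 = -3.91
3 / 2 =1.50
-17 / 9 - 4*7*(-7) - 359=-1484 / 9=-164.89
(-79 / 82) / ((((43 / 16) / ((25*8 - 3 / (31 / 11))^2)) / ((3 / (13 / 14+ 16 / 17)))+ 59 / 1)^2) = -94384827603038516802048 / 341030792578911832715180999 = -0.00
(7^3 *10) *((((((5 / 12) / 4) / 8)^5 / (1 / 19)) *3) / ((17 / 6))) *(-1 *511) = -52034171875 / 3942779977728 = -0.01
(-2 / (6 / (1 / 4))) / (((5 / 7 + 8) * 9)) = -7 / 6588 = -0.00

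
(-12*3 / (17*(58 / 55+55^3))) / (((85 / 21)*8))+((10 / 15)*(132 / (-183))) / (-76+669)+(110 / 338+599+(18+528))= 111097027202374155263 / 97000469606770314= 1145.32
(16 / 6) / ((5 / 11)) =88 / 15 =5.87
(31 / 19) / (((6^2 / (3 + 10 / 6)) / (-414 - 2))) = -45136 / 513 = -87.98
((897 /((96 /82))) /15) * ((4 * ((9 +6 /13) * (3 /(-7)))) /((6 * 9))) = -38663 /2520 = -15.34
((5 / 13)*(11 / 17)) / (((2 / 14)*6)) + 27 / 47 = 53897 / 62322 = 0.86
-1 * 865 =-865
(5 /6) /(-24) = -5 /144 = -0.03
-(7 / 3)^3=-343 / 27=-12.70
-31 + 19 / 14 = -415 / 14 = -29.64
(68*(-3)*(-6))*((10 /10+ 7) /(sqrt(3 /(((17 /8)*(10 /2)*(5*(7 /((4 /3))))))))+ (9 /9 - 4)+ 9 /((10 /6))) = 14688 /5+ 6120*sqrt(238) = 97352.36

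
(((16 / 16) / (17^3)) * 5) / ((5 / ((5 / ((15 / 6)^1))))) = 2 / 4913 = 0.00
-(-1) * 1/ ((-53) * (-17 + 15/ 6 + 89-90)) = 2/ 1643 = 0.00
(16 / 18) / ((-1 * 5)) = -8 / 45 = -0.18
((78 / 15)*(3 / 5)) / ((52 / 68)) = 4.08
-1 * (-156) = 156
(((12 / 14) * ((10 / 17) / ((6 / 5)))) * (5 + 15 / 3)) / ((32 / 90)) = 5625 / 476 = 11.82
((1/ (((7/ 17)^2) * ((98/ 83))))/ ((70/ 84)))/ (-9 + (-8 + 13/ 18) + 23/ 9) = -0.44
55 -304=-249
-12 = -12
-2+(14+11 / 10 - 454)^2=19263121 / 100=192631.21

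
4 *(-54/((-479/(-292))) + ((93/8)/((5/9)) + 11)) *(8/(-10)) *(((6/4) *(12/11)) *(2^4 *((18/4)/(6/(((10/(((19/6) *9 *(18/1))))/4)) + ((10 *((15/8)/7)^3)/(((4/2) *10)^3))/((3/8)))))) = 3851368464384/12658387889345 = 0.30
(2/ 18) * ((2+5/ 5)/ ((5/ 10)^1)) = 2/ 3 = 0.67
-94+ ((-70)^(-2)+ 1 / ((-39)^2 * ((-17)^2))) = -202465036931 / 2153888100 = -94.00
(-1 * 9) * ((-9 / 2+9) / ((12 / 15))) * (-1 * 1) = 405 / 8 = 50.62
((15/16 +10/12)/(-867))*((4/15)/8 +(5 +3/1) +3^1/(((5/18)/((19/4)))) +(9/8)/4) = -28615/235008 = -0.12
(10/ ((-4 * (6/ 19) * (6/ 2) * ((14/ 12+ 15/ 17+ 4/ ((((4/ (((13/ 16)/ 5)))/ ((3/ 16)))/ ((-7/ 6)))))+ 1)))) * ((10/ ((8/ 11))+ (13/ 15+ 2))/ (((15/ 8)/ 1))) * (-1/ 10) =0.78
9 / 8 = 1.12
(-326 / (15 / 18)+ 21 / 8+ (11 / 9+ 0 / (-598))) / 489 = -139447 / 176040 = -0.79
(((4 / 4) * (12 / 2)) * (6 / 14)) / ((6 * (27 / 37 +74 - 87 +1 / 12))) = -1332 / 37877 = -0.04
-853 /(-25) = 853 /25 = 34.12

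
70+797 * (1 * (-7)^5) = -13395109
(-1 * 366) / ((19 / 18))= -6588 / 19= -346.74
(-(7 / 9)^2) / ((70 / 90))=-7 / 9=-0.78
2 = 2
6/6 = 1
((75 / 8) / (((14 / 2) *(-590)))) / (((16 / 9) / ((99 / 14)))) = -13365 / 1480192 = -0.01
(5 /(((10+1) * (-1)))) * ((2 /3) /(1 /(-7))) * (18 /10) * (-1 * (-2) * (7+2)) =756 /11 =68.73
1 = 1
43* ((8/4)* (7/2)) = 301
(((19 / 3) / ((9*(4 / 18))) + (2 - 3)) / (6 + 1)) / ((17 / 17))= 13 / 42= 0.31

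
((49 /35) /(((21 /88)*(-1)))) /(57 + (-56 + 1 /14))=-5.48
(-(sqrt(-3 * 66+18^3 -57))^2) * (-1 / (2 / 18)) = 50193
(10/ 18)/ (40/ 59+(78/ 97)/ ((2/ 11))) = 28615/ 262719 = 0.11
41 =41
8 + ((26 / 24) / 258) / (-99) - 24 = -4904077 / 306504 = -16.00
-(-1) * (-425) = -425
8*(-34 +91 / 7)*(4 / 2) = -336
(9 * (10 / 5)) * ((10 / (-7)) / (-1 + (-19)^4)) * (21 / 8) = -3 / 5792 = -0.00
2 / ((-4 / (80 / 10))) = -4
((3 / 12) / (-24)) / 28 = -0.00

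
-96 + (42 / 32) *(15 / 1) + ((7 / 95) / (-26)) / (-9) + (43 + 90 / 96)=-2878757 / 88920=-32.37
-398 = -398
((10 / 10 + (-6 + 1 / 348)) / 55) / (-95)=1739 / 1818300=0.00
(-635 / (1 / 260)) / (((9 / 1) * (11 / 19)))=-3136900 / 99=-31685.86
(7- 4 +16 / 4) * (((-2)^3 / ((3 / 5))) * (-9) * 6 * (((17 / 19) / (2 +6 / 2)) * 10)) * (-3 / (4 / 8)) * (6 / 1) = -324682.11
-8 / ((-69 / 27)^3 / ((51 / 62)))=148716 / 377177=0.39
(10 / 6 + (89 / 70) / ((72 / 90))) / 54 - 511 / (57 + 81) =-760051 / 208656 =-3.64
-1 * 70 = -70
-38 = -38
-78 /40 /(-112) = 39 /2240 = 0.02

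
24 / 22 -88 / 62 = -112 / 341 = -0.33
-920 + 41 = -879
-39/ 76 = -0.51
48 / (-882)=-8 / 147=-0.05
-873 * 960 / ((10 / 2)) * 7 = -1173312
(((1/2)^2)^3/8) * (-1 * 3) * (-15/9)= 5/512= 0.01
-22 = -22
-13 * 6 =-78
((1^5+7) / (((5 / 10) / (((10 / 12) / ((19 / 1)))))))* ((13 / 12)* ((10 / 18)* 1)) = 650 / 1539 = 0.42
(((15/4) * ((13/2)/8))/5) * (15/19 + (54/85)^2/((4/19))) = 1811277/1098200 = 1.65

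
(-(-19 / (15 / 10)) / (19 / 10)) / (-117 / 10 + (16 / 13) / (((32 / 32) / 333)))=2600 / 155277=0.02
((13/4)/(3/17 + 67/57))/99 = 4199/172920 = 0.02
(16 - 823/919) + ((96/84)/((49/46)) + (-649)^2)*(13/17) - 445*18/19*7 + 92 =32504646449074/101815091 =319251.75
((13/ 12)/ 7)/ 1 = 13/ 84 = 0.15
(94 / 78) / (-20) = -47 / 780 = -0.06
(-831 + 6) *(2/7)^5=-26400/16807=-1.57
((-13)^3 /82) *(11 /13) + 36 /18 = -20.67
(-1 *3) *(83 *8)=-1992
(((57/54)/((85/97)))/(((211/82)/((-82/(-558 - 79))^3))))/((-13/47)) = -1958161948648/542382339160935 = -0.00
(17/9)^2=289/81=3.57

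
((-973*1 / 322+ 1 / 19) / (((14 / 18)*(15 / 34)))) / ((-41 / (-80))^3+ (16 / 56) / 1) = -20.59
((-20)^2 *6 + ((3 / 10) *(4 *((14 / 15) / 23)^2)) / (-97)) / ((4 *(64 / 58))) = 167408661079 / 307878000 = 543.75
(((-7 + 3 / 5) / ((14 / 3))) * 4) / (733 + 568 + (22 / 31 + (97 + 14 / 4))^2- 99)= -246016 / 513287985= -0.00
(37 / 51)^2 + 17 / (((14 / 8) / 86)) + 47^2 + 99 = 57241987 / 18207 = 3143.95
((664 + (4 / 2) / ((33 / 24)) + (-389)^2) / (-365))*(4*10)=-13374808 / 803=-16656.05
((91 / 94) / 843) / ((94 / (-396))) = -3003 / 620729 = -0.00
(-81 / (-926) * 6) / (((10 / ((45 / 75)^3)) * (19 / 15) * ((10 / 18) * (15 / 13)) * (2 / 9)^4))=5036466357 / 879700000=5.73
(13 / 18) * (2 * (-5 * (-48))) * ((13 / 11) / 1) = 13520 / 33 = 409.70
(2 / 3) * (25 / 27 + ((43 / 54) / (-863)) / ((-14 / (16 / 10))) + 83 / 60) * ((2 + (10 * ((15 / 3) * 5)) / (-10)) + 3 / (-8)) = -469586359 / 13048560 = -35.99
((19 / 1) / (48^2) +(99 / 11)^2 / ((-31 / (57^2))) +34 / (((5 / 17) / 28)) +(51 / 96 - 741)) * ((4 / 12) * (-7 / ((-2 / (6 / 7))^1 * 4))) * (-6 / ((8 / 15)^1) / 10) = 2140214119 / 1269760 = 1685.53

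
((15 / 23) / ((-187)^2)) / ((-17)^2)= 0.00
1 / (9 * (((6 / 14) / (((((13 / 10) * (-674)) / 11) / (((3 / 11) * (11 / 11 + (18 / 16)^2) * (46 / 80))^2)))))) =-163.60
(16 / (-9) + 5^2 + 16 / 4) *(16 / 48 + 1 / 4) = 1715 / 108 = 15.88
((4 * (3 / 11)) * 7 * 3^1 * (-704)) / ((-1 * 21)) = 768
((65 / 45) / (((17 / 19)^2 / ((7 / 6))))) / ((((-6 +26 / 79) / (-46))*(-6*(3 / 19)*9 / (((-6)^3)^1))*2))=162016439 / 749088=216.28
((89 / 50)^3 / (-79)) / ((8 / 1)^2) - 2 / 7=-1268934783 / 4424000000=-0.29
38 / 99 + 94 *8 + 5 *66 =107156 / 99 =1082.38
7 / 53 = 0.13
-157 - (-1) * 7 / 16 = -2505 / 16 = -156.56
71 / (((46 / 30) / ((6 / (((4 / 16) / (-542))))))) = -602326.96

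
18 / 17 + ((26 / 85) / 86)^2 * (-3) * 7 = 14141301 / 13359025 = 1.06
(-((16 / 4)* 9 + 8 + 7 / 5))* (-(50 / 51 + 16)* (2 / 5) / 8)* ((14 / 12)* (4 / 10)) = 688037 / 38250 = 17.99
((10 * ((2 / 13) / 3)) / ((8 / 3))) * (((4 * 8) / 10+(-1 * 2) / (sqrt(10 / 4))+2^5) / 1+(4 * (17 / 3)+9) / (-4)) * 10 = 8185 / 156- 10 * sqrt(10) / 13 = 50.04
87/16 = 5.44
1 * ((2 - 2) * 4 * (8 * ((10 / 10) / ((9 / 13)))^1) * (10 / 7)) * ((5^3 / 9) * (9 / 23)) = 0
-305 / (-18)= 305 / 18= 16.94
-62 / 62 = -1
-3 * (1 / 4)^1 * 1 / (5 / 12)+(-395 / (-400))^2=-5279 / 6400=-0.82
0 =0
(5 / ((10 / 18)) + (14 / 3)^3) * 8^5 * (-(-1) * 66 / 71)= 2153316352 / 639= 3369822.15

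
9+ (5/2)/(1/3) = 33/2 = 16.50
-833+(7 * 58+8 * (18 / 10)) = -2063 / 5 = -412.60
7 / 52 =0.13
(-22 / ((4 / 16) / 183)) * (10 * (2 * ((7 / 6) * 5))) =-1878800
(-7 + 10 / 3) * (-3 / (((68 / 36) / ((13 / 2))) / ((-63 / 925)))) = -81081 / 31450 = -2.58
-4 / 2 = -2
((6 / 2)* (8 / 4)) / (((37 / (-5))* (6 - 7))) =30 / 37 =0.81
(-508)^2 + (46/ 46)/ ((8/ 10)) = 1032261/ 4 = 258065.25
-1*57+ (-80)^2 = 6343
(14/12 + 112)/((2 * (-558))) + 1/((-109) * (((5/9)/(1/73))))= -27074279/266400360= -0.10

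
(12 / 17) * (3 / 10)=18 / 85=0.21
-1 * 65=-65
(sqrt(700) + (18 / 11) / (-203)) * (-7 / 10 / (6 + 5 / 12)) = -2.89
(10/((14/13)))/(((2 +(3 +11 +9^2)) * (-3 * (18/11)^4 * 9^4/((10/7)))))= -4758325/4910425557912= -0.00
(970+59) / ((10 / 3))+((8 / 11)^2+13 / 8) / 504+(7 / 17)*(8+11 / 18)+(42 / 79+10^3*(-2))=-5527429289209 / 3276060480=-1687.22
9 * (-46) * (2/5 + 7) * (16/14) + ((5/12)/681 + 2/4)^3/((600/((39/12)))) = -32100979120828914799/9168416954726400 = -3501.26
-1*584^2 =-341056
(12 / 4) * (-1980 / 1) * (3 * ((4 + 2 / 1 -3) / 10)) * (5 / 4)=-6682.50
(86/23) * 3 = 258/23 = 11.22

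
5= 5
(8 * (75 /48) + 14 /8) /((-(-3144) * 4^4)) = 19 /1073152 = 0.00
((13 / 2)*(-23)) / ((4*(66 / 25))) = -7475 / 528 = -14.16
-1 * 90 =-90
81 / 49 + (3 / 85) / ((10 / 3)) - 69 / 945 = 596249 / 374850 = 1.59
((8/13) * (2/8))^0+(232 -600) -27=-394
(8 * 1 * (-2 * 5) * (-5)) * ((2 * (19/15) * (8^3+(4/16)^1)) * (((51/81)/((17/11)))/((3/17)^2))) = 1650155320/243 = 6790762.63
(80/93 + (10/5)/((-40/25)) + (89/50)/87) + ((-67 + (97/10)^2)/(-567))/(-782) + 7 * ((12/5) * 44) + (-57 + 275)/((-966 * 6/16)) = 130785034981/177160536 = 738.23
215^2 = 46225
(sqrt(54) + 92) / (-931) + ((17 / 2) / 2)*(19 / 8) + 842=25382633 / 29792-3*sqrt(6) / 931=851.99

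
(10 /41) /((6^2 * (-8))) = -5 /5904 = -0.00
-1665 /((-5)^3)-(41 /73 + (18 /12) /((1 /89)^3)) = -3859658707 /3650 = -1057440.74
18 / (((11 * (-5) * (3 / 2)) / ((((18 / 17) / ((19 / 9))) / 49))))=-1944 / 870485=-0.00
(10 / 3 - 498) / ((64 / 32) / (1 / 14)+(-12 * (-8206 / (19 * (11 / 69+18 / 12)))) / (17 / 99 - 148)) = -23624124335 / 328221237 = -71.98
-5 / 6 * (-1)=0.83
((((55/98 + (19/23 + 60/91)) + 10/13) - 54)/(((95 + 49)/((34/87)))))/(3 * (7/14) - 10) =115369/7059528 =0.02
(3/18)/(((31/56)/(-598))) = -16744/93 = -180.04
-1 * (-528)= 528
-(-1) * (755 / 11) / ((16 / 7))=5285 / 176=30.03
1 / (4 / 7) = 7 / 4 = 1.75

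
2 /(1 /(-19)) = -38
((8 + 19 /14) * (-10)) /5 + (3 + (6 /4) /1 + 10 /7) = -179 /14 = -12.79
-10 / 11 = -0.91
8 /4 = 2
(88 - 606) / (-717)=518 / 717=0.72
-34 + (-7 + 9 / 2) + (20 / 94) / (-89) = -305379 / 8366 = -36.50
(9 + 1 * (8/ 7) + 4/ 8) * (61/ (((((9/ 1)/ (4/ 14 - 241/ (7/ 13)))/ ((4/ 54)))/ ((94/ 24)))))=-1337509973/ 142884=-9360.81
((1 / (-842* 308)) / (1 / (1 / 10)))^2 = 1 / 6725516089600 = 0.00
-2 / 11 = -0.18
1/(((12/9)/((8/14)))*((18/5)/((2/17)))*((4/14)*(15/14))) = 7/153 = 0.05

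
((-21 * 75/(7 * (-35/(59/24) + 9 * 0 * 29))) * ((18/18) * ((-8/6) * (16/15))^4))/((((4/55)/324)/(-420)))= -120982368.71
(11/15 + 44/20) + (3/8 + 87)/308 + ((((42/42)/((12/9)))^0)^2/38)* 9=3.45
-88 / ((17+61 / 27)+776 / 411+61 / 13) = -4231656 / 1242551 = -3.41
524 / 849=0.62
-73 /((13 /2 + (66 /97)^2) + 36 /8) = -686857 /107855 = -6.37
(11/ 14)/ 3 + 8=347/ 42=8.26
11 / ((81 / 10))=1.36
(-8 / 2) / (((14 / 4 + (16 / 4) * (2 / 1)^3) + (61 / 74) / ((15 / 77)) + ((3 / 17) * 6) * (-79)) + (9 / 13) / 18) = 981240 / 10763483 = 0.09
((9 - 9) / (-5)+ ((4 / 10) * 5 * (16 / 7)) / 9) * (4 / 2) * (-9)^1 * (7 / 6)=-32 / 3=-10.67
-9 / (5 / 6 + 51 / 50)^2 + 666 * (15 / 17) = 585.03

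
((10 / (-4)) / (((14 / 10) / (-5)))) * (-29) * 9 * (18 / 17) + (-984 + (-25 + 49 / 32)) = -13232441 / 3808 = -3474.91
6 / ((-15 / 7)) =-14 / 5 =-2.80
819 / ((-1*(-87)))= 273 / 29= 9.41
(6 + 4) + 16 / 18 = 98 / 9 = 10.89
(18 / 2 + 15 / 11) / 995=114 / 10945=0.01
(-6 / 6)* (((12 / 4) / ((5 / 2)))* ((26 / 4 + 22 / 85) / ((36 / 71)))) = -27193 / 1700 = -16.00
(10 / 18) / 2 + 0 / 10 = 5 / 18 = 0.28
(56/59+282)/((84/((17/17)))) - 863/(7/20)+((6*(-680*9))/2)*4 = -188086013/2478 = -75902.35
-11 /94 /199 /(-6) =11 /112236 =0.00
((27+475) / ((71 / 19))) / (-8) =-4769 / 284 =-16.79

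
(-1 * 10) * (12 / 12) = -10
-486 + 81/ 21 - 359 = -841.14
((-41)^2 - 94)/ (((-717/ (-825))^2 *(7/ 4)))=480067500/ 399847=1200.63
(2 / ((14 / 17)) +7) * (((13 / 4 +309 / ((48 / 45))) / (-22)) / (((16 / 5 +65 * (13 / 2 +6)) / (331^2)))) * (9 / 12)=-12646.93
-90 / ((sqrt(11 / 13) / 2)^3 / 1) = -925.04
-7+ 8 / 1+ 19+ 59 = 79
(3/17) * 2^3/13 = 24/221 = 0.11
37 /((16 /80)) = 185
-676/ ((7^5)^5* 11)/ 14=-338/ 103262283714125297362139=-0.00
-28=-28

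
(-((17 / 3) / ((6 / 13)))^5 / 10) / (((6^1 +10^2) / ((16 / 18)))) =-527182965101 / 2253309840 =-233.96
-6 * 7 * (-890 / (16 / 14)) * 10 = 327075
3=3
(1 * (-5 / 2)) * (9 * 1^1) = -45 / 2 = -22.50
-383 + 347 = -36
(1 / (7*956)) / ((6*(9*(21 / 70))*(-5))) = -0.00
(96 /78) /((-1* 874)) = -8 /5681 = -0.00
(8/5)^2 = 64/25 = 2.56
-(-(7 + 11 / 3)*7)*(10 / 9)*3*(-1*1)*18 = -4480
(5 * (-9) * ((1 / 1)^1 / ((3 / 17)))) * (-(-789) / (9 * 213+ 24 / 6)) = -11835 / 113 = -104.73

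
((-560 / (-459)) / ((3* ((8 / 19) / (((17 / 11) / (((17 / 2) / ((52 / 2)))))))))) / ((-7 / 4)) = -39520 / 15147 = -2.61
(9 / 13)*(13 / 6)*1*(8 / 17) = 12 / 17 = 0.71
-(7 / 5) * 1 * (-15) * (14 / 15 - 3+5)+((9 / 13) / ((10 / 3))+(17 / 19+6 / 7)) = 63.56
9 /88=0.10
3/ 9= 0.33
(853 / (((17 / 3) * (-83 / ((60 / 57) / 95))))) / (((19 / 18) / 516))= -95071968 / 9678049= -9.82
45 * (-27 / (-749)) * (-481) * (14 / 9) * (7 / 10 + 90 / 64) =-4376619 / 1712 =-2556.44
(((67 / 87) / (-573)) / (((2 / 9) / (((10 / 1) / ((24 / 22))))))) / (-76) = 3685 / 5051568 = 0.00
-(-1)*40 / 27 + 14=418 / 27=15.48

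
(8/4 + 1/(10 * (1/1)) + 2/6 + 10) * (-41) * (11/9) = -168223/270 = -623.05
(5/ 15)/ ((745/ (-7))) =-7/ 2235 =-0.00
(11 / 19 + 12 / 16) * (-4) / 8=-101 / 152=-0.66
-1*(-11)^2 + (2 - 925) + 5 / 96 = -100219 / 96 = -1043.95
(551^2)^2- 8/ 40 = 460867836004/ 5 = 92173567200.80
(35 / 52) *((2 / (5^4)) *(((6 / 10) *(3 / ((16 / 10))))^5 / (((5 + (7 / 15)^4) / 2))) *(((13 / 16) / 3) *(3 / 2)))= 167403915 / 267938430976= 0.00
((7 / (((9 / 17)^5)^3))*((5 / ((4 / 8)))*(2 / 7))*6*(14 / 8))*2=400739227211374211020 / 68630377364883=5839094.04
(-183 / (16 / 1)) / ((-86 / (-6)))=-549 / 688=-0.80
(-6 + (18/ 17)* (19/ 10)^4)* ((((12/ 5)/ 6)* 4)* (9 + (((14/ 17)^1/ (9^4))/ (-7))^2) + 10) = 6707293369047103/ 35248090045500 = 190.29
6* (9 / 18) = 3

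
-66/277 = -0.24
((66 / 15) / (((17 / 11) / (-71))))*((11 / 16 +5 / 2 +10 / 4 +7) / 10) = -1743973 / 6800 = -256.47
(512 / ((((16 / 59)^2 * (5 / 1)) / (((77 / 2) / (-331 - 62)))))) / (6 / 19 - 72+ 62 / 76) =10185406 / 5291745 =1.92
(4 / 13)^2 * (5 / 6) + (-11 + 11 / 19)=-99626 / 9633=-10.34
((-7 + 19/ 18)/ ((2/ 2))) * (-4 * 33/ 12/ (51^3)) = 1177/ 2387718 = 0.00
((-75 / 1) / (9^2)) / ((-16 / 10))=0.58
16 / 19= 0.84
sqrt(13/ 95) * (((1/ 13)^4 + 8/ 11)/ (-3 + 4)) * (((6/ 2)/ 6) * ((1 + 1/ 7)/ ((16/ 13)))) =228499 * sqrt(1235)/ 64284220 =0.12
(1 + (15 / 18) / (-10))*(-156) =-143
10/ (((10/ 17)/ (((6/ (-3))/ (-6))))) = 17/ 3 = 5.67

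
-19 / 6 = -3.17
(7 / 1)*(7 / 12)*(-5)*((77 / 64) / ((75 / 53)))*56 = -1399783 / 1440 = -972.07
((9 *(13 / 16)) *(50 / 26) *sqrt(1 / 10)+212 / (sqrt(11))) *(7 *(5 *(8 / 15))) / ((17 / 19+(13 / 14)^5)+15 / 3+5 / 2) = 140.47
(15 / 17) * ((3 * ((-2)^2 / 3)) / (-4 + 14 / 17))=-10 / 9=-1.11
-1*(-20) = 20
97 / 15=6.47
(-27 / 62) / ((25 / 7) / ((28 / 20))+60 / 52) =-17199 / 146320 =-0.12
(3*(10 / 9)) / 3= 10 / 9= 1.11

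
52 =52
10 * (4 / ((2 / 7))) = 140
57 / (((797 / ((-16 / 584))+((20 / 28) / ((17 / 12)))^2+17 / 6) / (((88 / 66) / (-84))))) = 38437 / 1235720543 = 0.00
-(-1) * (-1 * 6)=-6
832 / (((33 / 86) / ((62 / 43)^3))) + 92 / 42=925660046 / 142373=6501.65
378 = 378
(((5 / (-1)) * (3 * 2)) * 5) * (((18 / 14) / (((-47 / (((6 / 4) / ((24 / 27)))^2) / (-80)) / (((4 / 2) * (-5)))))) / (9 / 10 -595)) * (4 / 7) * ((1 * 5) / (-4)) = 307546875 / 27364246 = 11.24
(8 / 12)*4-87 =-253 / 3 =-84.33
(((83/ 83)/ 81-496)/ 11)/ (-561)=40175/ 499851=0.08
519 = 519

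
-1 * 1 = -1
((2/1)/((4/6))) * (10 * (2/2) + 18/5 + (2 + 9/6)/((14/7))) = 921/20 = 46.05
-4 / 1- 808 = -812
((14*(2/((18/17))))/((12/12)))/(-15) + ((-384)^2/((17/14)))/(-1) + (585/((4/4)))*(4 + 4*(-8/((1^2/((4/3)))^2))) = -349703186/2295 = -152376.12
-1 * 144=-144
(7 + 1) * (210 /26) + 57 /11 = 9981 /143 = 69.80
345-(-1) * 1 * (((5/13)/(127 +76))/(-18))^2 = 778471801405/2256440004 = 345.00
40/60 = 2/3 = 0.67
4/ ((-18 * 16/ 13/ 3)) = -0.54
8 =8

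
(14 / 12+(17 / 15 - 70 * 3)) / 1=-2077 / 10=-207.70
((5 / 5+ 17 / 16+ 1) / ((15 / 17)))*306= 42483 / 40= 1062.08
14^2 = 196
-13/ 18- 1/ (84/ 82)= -107/ 63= -1.70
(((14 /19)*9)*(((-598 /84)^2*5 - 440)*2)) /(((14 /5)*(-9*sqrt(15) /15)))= 1645775*sqrt(15) /16758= 380.36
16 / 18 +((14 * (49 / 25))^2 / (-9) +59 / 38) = -17360773 / 213750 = -81.22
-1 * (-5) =5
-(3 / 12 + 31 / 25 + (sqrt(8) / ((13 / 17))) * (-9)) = -149 / 100 + 306 * sqrt(2) / 13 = 31.80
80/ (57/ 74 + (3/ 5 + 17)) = 29600/ 6797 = 4.35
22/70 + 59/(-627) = 4832/21945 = 0.22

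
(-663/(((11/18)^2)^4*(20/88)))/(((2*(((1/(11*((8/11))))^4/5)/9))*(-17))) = 15843353240272896/19487171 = 813014533.52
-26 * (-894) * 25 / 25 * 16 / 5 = 371904 / 5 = 74380.80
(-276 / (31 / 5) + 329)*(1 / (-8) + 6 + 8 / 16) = 449769 / 248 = 1813.58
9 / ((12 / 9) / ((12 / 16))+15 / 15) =81 / 25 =3.24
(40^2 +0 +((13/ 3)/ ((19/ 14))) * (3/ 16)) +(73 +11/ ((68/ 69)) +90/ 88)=47916701/ 28424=1685.78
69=69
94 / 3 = 31.33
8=8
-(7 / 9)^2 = -49 / 81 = -0.60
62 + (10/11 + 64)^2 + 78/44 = 1035025/242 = 4276.96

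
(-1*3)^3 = -27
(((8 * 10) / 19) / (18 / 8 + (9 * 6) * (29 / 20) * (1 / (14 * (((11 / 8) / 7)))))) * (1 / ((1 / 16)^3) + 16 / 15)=216325120 / 385263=561.50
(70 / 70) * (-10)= -10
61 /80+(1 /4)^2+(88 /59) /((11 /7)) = 1.77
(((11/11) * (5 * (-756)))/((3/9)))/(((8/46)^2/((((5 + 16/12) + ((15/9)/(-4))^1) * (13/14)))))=-65916045/32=-2059876.41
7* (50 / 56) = 25 / 4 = 6.25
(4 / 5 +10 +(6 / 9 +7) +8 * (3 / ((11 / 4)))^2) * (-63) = -1066737 / 605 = -1763.20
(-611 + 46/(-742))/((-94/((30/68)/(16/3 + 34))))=1275210/17489311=0.07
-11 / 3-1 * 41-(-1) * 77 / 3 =-19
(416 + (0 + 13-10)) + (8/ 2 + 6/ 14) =2964/ 7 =423.43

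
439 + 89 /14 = 6235 /14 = 445.36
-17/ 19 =-0.89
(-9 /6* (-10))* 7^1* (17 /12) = 595 /4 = 148.75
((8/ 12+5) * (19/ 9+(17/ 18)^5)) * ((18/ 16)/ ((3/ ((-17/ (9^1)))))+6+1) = 13884761815/ 136048896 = 102.06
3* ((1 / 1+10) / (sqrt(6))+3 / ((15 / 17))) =51 / 5+11* sqrt(6) / 2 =23.67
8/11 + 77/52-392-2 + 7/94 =-10530933/26884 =-391.72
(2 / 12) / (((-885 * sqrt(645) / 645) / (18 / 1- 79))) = 61 * sqrt(645) / 5310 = 0.29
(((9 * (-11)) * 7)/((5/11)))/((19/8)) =-60984/95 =-641.94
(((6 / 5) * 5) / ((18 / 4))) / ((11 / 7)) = 28 / 33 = 0.85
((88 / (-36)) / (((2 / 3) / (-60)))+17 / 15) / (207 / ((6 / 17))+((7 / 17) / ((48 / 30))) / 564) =84809056 / 224934655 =0.38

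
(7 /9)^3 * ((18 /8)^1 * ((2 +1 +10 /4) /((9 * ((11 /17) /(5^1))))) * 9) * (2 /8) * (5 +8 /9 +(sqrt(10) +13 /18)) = 109.93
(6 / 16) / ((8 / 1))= 3 / 64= 0.05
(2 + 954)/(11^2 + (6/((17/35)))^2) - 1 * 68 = -5100408/79069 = -64.51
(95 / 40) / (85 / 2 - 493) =-19 / 3604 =-0.01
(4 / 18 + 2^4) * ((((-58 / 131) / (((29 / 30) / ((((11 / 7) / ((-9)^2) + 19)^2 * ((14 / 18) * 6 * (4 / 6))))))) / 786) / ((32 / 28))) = -84895098880 / 9120059001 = -9.31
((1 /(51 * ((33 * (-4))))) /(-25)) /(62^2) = 1 /646945200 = 0.00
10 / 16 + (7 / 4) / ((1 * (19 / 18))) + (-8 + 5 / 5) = -717 / 152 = -4.72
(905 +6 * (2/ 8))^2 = 3286969/ 4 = 821742.25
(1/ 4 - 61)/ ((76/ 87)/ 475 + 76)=-528525/ 661216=-0.80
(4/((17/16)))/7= 64/119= 0.54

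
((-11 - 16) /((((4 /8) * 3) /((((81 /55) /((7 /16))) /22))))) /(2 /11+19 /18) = -209952 /94325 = -2.23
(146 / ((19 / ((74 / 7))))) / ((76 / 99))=267399 / 2527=105.82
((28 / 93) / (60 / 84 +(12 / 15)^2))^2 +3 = 1481427043 / 485805681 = 3.05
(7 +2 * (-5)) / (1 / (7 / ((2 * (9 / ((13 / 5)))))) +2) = -273 / 272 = -1.00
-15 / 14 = -1.07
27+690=717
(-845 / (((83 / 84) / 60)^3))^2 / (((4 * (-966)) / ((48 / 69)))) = -1114569969681943756800000000 / 172951457512201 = -6444409233170.62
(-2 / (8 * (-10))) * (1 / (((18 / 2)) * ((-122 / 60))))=-1 / 732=-0.00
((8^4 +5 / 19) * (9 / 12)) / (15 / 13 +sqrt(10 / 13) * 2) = -9105993 / 4484 +3035331 * sqrt(130) / 11210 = 1056.48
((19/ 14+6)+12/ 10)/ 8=599/ 560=1.07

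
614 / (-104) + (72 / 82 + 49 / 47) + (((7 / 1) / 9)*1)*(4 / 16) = -854219 / 225459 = -3.79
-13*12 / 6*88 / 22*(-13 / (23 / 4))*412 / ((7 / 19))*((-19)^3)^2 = 1991632046178944 / 161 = 12370385379993.44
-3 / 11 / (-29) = 0.01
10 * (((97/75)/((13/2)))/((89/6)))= 776/5785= 0.13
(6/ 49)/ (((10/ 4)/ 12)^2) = 3456/ 1225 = 2.82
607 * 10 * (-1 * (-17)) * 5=515950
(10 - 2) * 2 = 16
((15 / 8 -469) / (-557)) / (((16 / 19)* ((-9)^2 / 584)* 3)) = 5183219 / 2165616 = 2.39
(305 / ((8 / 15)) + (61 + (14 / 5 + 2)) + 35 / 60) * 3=76591 / 40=1914.78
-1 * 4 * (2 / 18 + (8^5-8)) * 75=-29484100 / 3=-9828033.33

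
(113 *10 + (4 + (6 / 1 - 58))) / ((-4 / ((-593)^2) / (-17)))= 3234115853 / 2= 1617057926.50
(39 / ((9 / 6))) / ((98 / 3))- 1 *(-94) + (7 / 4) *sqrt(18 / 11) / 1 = 21 *sqrt(22) / 44 + 4645 / 49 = 97.03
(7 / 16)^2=49 / 256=0.19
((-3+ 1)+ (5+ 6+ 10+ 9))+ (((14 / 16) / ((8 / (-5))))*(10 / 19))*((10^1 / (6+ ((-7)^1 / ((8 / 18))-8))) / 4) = 605227 / 21584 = 28.04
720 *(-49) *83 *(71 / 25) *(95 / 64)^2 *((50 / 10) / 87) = -7818095775 / 7424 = -1053084.02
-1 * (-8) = 8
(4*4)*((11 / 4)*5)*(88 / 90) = 1936 / 9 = 215.11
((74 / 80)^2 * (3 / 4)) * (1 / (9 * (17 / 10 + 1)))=1369 / 51840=0.03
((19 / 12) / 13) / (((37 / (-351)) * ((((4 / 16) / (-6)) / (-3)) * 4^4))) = -1539 / 4736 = -0.32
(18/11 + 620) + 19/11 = 6857/11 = 623.36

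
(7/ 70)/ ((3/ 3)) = 1/ 10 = 0.10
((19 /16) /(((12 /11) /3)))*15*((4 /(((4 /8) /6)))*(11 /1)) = 103455 /4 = 25863.75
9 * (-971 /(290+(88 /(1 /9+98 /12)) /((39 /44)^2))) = -73352253 /2547742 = -28.79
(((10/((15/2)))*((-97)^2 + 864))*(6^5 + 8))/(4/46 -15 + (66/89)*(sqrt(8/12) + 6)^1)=-14024169115100704/1371712035 -331305363100096*sqrt(6)/1371712035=-10815461.14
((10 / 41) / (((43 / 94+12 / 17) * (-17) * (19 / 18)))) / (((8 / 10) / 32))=-676800 / 1448161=-0.47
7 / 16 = 0.44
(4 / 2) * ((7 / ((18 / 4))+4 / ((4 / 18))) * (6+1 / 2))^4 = 3425579835392 / 6561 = 522112457.76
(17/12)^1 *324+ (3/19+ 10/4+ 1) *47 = 23975/38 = 630.92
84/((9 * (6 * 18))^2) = 7/78732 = 0.00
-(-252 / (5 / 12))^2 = -365783.04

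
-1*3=-3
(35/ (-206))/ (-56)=5/ 1648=0.00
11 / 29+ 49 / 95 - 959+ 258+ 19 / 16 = -30808279 / 44080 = -698.92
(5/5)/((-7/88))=-88/7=-12.57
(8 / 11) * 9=72 / 11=6.55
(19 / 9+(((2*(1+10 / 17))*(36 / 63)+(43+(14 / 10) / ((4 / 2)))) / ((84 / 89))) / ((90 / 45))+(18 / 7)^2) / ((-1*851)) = -19693441 / 510395760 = -0.04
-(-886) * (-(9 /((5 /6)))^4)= -12053932.19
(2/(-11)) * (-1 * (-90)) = -180/11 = -16.36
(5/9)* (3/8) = 0.21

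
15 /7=2.14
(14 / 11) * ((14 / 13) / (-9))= -196 / 1287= -0.15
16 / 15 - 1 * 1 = 1 / 15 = 0.07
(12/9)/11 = 4/33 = 0.12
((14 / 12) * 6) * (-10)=-70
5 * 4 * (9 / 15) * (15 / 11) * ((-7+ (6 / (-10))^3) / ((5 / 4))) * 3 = -35424 / 125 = -283.39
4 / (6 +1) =4 / 7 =0.57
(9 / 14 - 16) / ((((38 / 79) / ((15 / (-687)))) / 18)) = 12.55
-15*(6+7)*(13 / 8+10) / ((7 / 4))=-18135 / 14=-1295.36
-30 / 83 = -0.36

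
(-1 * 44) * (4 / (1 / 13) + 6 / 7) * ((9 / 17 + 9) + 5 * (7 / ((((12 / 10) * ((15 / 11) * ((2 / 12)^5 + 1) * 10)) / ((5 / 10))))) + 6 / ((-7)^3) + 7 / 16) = -211290608815 / 8245034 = -25626.41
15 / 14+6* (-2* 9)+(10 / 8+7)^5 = 273181287 / 7168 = 38111.23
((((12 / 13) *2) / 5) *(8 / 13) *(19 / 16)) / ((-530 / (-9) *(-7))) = -1026 / 1567475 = -0.00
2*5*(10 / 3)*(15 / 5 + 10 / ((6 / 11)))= 6400 / 9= 711.11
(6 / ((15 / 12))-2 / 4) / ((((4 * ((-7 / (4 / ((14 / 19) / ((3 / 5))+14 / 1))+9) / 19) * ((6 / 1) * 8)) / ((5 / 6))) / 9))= -46569 / 257536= -0.18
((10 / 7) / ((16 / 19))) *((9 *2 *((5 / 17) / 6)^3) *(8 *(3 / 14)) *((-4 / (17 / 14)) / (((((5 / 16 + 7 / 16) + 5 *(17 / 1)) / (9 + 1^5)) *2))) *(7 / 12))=-59375 / 85943109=-0.00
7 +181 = 188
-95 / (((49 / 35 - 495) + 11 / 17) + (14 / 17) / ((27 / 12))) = 0.19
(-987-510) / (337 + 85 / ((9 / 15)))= -4491 / 1436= -3.13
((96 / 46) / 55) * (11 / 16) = 3 / 115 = 0.03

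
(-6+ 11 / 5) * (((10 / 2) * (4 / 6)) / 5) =-38 / 15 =-2.53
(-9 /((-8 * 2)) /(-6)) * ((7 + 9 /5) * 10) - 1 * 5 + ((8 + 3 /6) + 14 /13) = -191 /52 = -3.67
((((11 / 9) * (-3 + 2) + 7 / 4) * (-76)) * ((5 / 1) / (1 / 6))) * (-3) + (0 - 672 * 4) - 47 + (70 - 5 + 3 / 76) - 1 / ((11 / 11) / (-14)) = 72507 / 76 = 954.04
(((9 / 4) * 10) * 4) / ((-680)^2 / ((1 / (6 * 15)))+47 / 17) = 1530 / 707472047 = 0.00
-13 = -13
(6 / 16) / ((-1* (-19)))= 3 / 152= 0.02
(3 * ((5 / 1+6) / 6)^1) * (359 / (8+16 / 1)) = 3949 / 48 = 82.27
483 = 483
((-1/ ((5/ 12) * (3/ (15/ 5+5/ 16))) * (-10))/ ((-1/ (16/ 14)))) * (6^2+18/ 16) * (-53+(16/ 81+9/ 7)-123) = 57688433/ 294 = 196219.16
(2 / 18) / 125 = 1 / 1125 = 0.00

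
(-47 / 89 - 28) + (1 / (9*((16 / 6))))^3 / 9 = -315892135 / 11073024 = -28.53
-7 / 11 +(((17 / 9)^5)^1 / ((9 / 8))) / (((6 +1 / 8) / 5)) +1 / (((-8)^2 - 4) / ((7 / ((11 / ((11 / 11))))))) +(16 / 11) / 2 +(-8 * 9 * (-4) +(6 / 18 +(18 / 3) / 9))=1756201426621 / 5728933980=306.55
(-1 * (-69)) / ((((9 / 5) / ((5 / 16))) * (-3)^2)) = 575 / 432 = 1.33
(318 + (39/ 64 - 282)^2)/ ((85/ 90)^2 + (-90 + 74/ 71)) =-1872678628359/ 2074485760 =-902.72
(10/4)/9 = 5/18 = 0.28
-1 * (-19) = 19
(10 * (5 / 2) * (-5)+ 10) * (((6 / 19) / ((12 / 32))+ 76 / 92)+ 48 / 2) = -56085 / 19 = -2951.84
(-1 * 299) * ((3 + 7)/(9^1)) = -2990/9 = -332.22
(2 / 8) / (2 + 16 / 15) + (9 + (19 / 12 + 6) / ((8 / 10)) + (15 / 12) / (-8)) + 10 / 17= 712909 / 37536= 18.99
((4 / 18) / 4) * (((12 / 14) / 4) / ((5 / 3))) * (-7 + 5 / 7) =-11 / 245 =-0.04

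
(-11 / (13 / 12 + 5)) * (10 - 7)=-5.42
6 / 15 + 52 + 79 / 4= 1443 / 20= 72.15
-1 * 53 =-53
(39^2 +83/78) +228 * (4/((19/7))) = 144929/78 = 1858.06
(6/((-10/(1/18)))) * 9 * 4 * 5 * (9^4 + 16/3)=-39398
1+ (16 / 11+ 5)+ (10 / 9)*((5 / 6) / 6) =13559 / 1782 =7.61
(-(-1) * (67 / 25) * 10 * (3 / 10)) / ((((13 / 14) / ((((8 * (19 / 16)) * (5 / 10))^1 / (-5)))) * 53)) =-26733 / 172250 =-0.16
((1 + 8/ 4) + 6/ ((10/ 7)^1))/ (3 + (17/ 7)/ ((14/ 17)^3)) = 691488/ 705725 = 0.98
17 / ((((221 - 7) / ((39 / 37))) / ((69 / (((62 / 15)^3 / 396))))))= 15285216375 / 471770276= 32.40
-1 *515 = -515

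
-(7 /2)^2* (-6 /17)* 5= 735 /34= 21.62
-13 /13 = -1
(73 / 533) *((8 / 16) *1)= 73 / 1066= 0.07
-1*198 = -198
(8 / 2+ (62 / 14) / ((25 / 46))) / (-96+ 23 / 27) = -57402 / 449575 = -0.13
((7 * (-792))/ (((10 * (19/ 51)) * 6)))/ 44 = -1071/ 190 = -5.64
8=8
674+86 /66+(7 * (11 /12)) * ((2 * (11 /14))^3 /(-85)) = 371107049 /549780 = 675.01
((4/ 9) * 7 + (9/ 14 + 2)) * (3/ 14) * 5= 6.16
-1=-1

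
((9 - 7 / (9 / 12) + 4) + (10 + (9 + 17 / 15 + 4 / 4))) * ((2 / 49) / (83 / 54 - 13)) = -13392 / 151655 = -0.09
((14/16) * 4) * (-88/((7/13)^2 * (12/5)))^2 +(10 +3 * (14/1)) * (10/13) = 172917530/3087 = 56014.75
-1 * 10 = -10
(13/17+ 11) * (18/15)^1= 240/17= 14.12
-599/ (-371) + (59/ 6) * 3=23087/ 742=31.11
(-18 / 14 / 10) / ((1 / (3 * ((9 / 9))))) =-0.39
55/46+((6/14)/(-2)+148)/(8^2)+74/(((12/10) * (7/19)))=1509263/8832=170.89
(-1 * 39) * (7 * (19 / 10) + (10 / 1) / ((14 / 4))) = -44109 / 70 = -630.13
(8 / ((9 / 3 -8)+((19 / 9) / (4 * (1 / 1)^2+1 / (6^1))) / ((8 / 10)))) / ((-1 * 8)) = 30 / 131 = 0.23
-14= -14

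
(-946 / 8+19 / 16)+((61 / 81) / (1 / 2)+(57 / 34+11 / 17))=-2494745 / 22032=-113.23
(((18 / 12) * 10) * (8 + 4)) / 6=30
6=6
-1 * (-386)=386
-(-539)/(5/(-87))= -46893/5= -9378.60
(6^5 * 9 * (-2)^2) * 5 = 1399680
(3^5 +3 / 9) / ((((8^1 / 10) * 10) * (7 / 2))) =365 / 42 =8.69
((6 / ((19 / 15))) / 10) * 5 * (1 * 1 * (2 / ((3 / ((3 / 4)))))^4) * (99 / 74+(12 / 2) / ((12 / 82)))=140985 / 22496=6.27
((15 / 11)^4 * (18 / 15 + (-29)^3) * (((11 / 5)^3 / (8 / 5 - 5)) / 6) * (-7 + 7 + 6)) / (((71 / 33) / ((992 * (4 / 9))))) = 65320283520 / 1207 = 54117881.96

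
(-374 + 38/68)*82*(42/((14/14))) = -21864234/17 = -1286131.41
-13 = -13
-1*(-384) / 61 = 384 / 61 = 6.30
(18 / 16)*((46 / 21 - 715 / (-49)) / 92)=7401 / 36064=0.21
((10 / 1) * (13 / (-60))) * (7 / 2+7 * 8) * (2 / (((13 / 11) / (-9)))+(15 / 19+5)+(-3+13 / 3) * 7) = 2380 / 171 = 13.92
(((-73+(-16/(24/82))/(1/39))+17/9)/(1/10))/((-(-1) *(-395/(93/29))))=1229336/6873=178.86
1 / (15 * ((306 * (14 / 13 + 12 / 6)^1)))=13 / 183600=0.00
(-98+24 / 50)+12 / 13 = -31394 / 325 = -96.60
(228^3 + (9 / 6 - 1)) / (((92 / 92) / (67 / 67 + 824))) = 9778190812.50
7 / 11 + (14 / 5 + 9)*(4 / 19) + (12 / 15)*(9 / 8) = 8403 / 2090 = 4.02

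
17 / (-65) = -17 / 65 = -0.26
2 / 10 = 0.20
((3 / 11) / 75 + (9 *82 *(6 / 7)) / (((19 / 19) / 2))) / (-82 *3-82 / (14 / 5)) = -4.60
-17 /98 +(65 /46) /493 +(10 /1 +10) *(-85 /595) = -1682249 /555611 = -3.03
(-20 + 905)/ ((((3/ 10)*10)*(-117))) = -295/ 117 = -2.52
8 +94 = 102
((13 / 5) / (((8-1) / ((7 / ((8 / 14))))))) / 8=91 / 160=0.57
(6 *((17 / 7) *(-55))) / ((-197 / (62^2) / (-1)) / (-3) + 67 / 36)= -434.61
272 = 272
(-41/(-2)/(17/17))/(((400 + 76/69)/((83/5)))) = 234807/276760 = 0.85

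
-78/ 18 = -13/ 3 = -4.33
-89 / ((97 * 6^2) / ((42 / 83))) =-623 / 48306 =-0.01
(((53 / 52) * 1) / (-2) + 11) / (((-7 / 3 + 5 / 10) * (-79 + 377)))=-3273 / 170456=-0.02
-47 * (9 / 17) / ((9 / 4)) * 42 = -7896 / 17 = -464.47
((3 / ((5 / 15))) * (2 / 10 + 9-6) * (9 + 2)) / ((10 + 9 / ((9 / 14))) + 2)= 792 / 65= 12.18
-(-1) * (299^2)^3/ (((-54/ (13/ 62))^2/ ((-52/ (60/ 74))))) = -690918384520.70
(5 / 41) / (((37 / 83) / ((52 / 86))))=0.17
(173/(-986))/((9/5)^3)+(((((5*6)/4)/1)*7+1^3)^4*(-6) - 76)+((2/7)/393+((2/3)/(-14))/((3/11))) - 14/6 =-49154928.91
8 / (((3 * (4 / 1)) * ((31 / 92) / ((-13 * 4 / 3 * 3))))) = -9568 / 93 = -102.88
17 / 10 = 1.70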